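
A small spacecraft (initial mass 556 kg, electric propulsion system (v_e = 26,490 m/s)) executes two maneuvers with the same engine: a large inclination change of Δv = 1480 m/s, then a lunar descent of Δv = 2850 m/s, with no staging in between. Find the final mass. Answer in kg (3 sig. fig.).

final mass ≈ 472 kg

After the first burn: m = 556 × exp(−1480/26490.0) = 556 × 0.94566 = 525.787 kg.
After the second burn: m = 525.787 × exp(−2850/26490.0) = 525.787 × 0.89800 = 472.157 kg.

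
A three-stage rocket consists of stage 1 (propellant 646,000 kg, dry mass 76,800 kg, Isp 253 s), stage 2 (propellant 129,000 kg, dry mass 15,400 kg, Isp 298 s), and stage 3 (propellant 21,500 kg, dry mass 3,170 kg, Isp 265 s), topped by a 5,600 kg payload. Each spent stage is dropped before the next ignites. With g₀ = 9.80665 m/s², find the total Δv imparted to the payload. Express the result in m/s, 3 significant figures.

Ignition mass of stage 1 = 646,000+76,800 + 129,000+15,400 + 21,500+3,170 + 5,600 = 897,470 kg.
Stage 1: m₀ = 897,470 kg, m_f = 897,470 − 646,000 = 251,470 kg; Δv = 253×9.80665×ln(3.569) = 2481.1×1.2723 ≈ 3157 m/s.
Stage 2: m₀ = 174,670 kg, m_f = 174,670 − 129,000 = 45,670 kg; Δv = 298×9.80665×ln(3.825) = 2922.4×1.3415 ≈ 3920 m/s.
Stage 3: m₀ = 30,270 kg, m_f = 30,270 − 21,500 = 8,770 kg; Δv = 265×9.80665×ln(3.452) = 2598.8×1.2388 ≈ 3219 m/s.
Total Δv = 3157 + 3920 + 3219 = 10296 m/s.

Δv ≈ 10300 m/s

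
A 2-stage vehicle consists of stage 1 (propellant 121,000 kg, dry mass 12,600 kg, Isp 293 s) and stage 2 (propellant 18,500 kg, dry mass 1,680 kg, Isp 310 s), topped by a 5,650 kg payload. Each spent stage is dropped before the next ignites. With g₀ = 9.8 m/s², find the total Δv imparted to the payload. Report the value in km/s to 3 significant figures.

Δv ≈ 7.91 km/s

Ignition mass of stage 1 = 121,000+12,600 + 18,500+1,680 + 5,650 = 159,430 kg.
Stage 1: m₀ = 159,430 kg, m_f = 159,430 − 121,000 = 38,430 kg; Δv = 293×9.8×ln(4.149) = 2871.4×1.4228 ≈ 4085 m/s.
Stage 2: m₀ = 25,830 kg, m_f = 25,830 − 18,500 = 7,330 kg; Δv = 310×9.8×ln(3.524) = 3038.0×1.2596 ≈ 3827 m/s.
Total Δv = 4085 + 3827 = 7912 m/s.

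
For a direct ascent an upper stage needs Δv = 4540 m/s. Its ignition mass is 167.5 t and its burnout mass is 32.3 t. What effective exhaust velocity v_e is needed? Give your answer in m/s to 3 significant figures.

ln(m₀/m_f) = ln(167500/32300) = ln(5.186) = 1.6459.
Using Δv = v_e ln(m₀/m_f): v_e = Δv / ln(m₀/m_f) = 4540 / 1.6459 = 2758.3 m/s.

v_e ≈ 2760 m/s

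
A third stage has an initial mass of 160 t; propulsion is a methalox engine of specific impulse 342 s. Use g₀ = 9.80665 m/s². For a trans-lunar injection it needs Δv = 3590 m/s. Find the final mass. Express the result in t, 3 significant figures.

final mass ≈ 54.9 t

v_e = Isp · g₀ = 342 × 9.80665 = 3353.9 m/s.
From the ideal rocket equation, m₀/m_f = exp(Δv / v_e) = exp(3590 / 3353.9) = exp(1.0704) = 2.9166.
m_f = m₀ / 2.9166 = 160 / 2.9166 = 54.8584 t.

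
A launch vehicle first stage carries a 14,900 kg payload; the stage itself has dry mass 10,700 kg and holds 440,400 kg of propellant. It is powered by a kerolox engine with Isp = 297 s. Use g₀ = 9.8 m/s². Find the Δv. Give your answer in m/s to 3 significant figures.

v_e = Isp · g₀ = 297 × 9.8 = 2910.6 m/s.
m₀ = payload + dry + propellant = 14,900 + 10,700 + 440,400 = 466,000 kg.
m_f = payload + dry = 14,900 + 10,700 = 25,600 kg.
Rocket equation: Δv = v_e · ln(m₀/m_f) = 2910.6 × ln(18.2) = 2910.6 × 2.9016 ≈ 8445.4 m/s.

Δv ≈ 8450 m/s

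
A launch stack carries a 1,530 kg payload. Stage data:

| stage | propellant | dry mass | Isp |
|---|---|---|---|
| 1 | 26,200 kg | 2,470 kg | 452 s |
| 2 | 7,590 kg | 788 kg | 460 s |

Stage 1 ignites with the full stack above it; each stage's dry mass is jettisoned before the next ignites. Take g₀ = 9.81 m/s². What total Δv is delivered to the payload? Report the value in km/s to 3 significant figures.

Ignition mass of stage 1 = 26,200+2,470 + 7,590+788 + 1,530 = 38,578 kg.
Stage 1: m₀ = 38,578 kg, m_f = 38,578 − 26,200 = 12,378 kg; Δv = 452×9.81×ln(3.117) = 4434.1×1.1368 ≈ 5041 m/s.
Stage 2: m₀ = 9,908 kg, m_f = 9,908 − 7,590 = 2,318 kg; Δv = 460×9.81×ln(4.274) = 4512.6×1.4526 ≈ 6555 m/s.
Total Δv = 5041 + 6555 = 11596 m/s.

Δv ≈ 11.6 km/s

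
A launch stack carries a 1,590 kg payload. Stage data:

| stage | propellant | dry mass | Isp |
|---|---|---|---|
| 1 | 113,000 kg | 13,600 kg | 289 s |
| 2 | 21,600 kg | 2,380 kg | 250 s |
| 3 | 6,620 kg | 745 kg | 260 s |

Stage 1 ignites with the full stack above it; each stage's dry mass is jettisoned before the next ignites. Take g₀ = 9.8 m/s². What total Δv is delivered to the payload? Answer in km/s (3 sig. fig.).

Ignition mass of stage 1 = 113,000+13,600 + 21,600+2,380 + 6,620+745 + 1,590 = 159,535 kg.
Stage 1: m₀ = 159,535 kg, m_f = 159,535 − 113,000 = 46,535 kg; Δv = 289×9.8×ln(3.428) = 2832.2×1.2321 ≈ 3489 m/s.
Stage 2: m₀ = 32,935 kg, m_f = 32,935 − 21,600 = 11,335 kg; Δv = 250×9.8×ln(2.906) = 2450.0×1.0666 ≈ 2613 m/s.
Stage 3: m₀ = 8,955 kg, m_f = 8,955 − 6,620 = 2,335 kg; Δv = 260×9.8×ln(3.835) = 2548.0×1.3442 ≈ 3425 m/s.
Total Δv = 3489 + 2613 + 3425 = 9527 m/s.

Δv ≈ 9.53 km/s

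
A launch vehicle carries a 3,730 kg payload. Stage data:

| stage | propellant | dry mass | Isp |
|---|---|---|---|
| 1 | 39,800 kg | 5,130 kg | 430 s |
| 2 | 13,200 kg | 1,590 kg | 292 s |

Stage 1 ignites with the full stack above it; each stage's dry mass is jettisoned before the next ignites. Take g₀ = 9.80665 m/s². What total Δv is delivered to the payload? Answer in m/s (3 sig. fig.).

Ignition mass of stage 1 = 39,800+5,130 + 13,200+1,590 + 3,730 = 63,450 kg.
Stage 1: m₀ = 63,450 kg, m_f = 63,450 − 39,800 = 23,650 kg; Δv = 430×9.80665×ln(2.683) = 4216.9×0.9869 ≈ 4162 m/s.
Stage 2: m₀ = 18,520 kg, m_f = 18,520 − 13,200 = 5,320 kg; Δv = 292×9.80665×ln(3.481) = 2863.5×1.2474 ≈ 3572 m/s.
Total Δv = 4162 + 3572 = 7734 m/s.

Δv ≈ 7730 m/s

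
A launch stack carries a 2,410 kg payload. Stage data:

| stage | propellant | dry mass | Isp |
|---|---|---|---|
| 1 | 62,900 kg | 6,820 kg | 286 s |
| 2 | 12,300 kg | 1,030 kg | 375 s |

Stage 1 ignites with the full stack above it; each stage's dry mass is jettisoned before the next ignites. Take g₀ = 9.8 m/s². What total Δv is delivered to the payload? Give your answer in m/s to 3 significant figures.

Ignition mass of stage 1 = 62,900+6,820 + 12,300+1,030 + 2,410 = 85,460 kg.
Stage 1: m₀ = 85,460 kg, m_f = 85,460 − 62,900 = 22,560 kg; Δv = 286×9.8×ln(3.788) = 2802.8×1.3319 ≈ 3733 m/s.
Stage 2: m₀ = 15,740 kg, m_f = 15,740 − 12,300 = 3,440 kg; Δv = 375×9.8×ln(4.576) = 3675.0×1.5207 ≈ 5589 m/s.
Total Δv = 3733 + 5589 = 9322 m/s.

Δv ≈ 9320 m/s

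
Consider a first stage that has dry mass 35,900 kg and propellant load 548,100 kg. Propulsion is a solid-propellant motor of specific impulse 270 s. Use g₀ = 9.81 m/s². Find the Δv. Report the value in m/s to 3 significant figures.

Δv ≈ 7390 m/s

v_e = Isp · g₀ = 270 × 9.81 = 2648.7 m/s.
m₀ = m_dry + m_prop = 35,900 + 548,100 = 584,000 kg.
From the ideal rocket equation, Δv = v_e · ln(m₀/m_f) = 2648.7 × ln(16.27) = 2648.7 × 2.7892 ≈ 7387.7 m/s.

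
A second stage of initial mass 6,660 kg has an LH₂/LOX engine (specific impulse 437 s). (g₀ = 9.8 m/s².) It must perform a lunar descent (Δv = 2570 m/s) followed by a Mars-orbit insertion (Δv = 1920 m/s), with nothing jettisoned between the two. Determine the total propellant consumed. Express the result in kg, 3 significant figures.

v_e = Isp · g₀ = 437 × 9.8 = 4282.6 m/s.
After the first burn: m = 6660 × exp(−2570/4282.6) = 6660 × 0.54876 = 3,654.74 kg.
After the second burn: m = 3,654.74 × exp(−1920/4282.6) = 3,654.74 × 0.63870 = 2,334.28 kg.
Total propellant = m₀ − m_final = 6660 − 2,334.28 = 4,325.72 kg.

total propellant consumed ≈ 4330 kg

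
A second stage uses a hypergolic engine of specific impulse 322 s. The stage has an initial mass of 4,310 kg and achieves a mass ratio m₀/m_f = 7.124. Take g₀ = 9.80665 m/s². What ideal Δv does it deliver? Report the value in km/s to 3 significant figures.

Δv ≈ 6.20 km/s

v_e = Isp · g₀ = 322 × 9.80665 = 3157.7 m/s.
Δv = v_e · ln(7.124) = 3157.7 × 1.9635 ≈ 6200.1 m/s.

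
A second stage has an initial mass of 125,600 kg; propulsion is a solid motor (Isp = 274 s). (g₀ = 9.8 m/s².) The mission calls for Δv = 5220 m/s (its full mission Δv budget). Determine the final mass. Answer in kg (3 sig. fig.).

final mass ≈ 18000 kg

v_e = Isp · g₀ = 274 × 9.8 = 2685.2 m/s.
m₀/m_f = exp(Δv / v_e) = exp(5220 / 2685.2) = exp(1.9440) = 6.9866.
m_f = m₀ / 6.9866 = 125,600 / 6.9866 = 17,977.3 kg.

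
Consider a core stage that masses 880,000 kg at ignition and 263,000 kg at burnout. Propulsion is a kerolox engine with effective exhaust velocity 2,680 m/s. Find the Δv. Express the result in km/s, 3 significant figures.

Δv ≈ 3.24 km/s

Rocket equation: Δv = v_e · ln(m₀/m_f) = 2680.0 × ln(3.346) = 2680.0 × 1.2078 ≈ 3236.8 m/s.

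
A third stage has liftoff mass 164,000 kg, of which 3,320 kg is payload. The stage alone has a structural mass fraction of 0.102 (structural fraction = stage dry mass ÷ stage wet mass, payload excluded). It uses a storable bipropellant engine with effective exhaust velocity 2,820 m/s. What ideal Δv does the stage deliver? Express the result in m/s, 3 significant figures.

Δv ≈ 5970 m/s

Stage wet mass = m₀ − payload = 164,000 − 3,320 = 160,680 kg.
Stage dry mass = ε × stage wet mass = 0.102 × 160,680 = 16,389.4 kg.
Burnout mass m_f = stage dry + payload = 16,389.4 + 3,320 = 19,709.4 kg.
Δv = v_e · ln(164,000/19,709.4) = 2820.0 × ln(8.321) = 2820.0 × 2.1188 ≈ 5975 m/s.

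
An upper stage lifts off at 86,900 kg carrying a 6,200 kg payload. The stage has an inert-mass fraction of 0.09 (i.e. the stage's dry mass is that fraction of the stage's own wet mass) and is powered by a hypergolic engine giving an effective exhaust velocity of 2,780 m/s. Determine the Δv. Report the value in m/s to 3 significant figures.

Δv ≈ 5180 m/s

Stage wet mass = m₀ − payload = 86,900 − 6,200 = 80,700 kg.
Stage dry mass = ε × stage wet mass = 0.09 × 80,700 = 7,263 kg.
Burnout mass m_f = stage dry + payload = 7,263 + 6,200 = 13,463 kg.
By the Tsiolkovsky rocket equation, Δv = v_e · ln(86,900/13,463) = 2780.0 × ln(6.455) = 2780.0 × 1.8648 ≈ 5184 m/s.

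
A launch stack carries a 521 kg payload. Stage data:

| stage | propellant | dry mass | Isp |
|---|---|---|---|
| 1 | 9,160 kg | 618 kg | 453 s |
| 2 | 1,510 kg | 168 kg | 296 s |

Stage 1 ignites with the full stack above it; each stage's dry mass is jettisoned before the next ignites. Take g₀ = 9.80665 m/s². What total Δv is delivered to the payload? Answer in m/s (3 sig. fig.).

Ignition mass of stage 1 = 9,160+618 + 1,510+168 + 521 = 11,977 kg.
Stage 1: m₀ = 11,977 kg, m_f = 11,977 − 9,160 = 2,817 kg; Δv = 453×9.80665×ln(4.252) = 4442.4×1.4473 ≈ 6430 m/s.
Stage 2: m₀ = 2,199 kg, m_f = 2,199 − 1,510 = 689 kg; Δv = 296×9.80665×ln(3.192) = 2902.8×1.1605 ≈ 3369 m/s.
Total Δv = 6430 + 3369 = 9799 m/s.

Δv ≈ 9800 m/s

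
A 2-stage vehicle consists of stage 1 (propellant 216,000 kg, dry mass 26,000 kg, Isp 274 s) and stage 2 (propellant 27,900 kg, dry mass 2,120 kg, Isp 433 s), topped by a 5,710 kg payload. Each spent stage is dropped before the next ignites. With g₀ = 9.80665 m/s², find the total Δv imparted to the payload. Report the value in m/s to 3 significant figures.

Ignition mass of stage 1 = 216,000+26,000 + 27,900+2,120 + 5,710 = 277,730 kg.
Stage 1: m₀ = 277,730 kg, m_f = 277,730 − 216,000 = 61,730 kg; Δv = 274×9.80665×ln(4.499) = 2687.0×1.5039 ≈ 4041 m/s.
Stage 2: m₀ = 35,730 kg, m_f = 35,730 − 27,900 = 7,830 kg; Δv = 433×9.80665×ln(4.563) = 4246.3×1.5180 ≈ 6446 m/s.
Total Δv = 4041 + 6446 = 10487 m/s.

Δv ≈ 10500 m/s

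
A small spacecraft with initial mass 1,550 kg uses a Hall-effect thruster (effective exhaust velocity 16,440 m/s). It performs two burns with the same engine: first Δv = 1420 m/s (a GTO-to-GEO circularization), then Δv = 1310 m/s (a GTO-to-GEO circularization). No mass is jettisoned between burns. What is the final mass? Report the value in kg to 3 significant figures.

final mass ≈ 1310 kg

After the first burn: m = 1550 × exp(−1420/16440.0) = 1550 × 0.91725 = 1,421.74 kg.
After the second burn: m = 1,421.74 × exp(−1310/16440.0) = 1,421.74 × 0.92341 = 1,312.85 kg.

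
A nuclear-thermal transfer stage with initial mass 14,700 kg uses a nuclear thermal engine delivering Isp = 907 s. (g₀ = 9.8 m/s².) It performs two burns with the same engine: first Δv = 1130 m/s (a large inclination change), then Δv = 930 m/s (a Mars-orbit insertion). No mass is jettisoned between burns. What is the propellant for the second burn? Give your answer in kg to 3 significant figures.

propellant for the second burn ≈ 1290 kg

v_e = Isp · g₀ = 907 × 9.8 = 8888.6 m/s.
After the first burn: m = 14700 × exp(−1130/8888.6) = 14700 × 0.88062 = 12,945.1 kg.
After the second burn: m = 12,945.1 × exp(−930/8888.6) = 12,945.1 × 0.90066 = 11,659.1 kg.
Second-burn propellant = 12,945.1 − 11,659.1 = 1,286 kg.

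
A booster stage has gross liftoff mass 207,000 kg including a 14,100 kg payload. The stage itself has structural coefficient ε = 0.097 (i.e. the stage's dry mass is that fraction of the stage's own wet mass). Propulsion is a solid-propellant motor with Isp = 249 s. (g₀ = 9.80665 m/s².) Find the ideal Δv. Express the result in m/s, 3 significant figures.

Stage wet mass = m₀ − payload = 207,000 − 14,100 = 192,900 kg.
Stage dry mass = ε × stage wet mass = 0.097 × 192,900 = 18,711.3 kg.
Burnout mass m_f = stage dry + payload = 18,711.3 + 14,100 = 32,811.3 kg.
v_e = Isp · g₀ = 249 × 9.80665 = 2441.9 m/s.
Δv = v_e · ln(207,000/32,811.3) = 2441.9 × ln(6.309) = 2441.9 × 1.8419 ≈ 4498 m/s.

Δv ≈ 4500 m/s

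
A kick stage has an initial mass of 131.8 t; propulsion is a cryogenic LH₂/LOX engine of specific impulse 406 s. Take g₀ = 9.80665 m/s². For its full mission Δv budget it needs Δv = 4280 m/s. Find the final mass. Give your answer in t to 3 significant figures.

v_e = Isp · g₀ = 406 × 9.80665 = 3981.5 m/s.
By the Tsiolkovsky rocket equation, m₀/m_f = exp(Δv / v_e) = exp(4280 / 3981.5) = exp(1.0750) = 2.9299.
m_f = m₀ / 2.9299 = 131.8 / 2.9299 = 44.9845 t.

final mass ≈ 45.0 t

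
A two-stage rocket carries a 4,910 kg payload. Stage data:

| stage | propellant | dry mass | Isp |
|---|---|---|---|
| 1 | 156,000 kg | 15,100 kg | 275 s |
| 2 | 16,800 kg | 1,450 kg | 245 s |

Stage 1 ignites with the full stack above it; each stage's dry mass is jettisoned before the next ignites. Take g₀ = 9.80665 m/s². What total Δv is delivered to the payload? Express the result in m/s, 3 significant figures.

Δv ≈ 7490 m/s

Ignition mass of stage 1 = 156,000+15,100 + 16,800+1,450 + 4,910 = 194,260 kg.
Stage 1: m₀ = 194,260 kg, m_f = 194,260 − 156,000 = 38,260 kg; Δv = 275×9.80665×ln(5.077) = 2696.8×1.6248 ≈ 4382 m/s.
Stage 2: m₀ = 23,160 kg, m_f = 23,160 − 16,800 = 6,360 kg; Δv = 245×9.80665×ln(3.642) = 2402.6×1.2924 ≈ 3105 m/s.
Total Δv = 4382 + 3105 = 7487 m/s.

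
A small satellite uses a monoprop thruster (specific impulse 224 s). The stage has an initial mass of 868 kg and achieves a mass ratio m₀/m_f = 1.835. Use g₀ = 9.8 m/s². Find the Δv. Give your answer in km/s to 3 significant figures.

v_e = Isp · g₀ = 224 × 9.8 = 2195.2 m/s.
Using Δv = v_e ln(m₀/m_f): Δv = v_e · ln(1.835) = 2195.2 × 0.6070 ≈ 1332.6 m/s.

Δv ≈ 1.33 km/s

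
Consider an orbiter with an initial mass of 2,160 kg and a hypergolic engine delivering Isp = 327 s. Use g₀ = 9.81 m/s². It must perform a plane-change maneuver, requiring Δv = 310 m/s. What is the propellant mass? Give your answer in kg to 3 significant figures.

propellant mass ≈ 199 kg

v_e = Isp · g₀ = 327 × 9.81 = 3207.9 m/s.
m₀/m_f = exp(Δv / v_e) = exp(310 / 3207.9) = exp(0.0966) = 1.1015.
m_f = 2,160 / 1.1015 = 1,960.96 kg, so propellant = m₀ − m_f = 2,160 − 1,960.96 = 199.04 kg.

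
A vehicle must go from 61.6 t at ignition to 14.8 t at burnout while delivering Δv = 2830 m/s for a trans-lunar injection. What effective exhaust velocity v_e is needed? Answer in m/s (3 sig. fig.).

ln(m₀/m_f) = ln(61600/14800) = ln(4.162) = 1.4260.
From the ideal rocket equation, v_e = Δv / ln(m₀/m_f) = 2830 / 1.4260 = 1984.5 m/s.

v_e ≈ 1980 m/s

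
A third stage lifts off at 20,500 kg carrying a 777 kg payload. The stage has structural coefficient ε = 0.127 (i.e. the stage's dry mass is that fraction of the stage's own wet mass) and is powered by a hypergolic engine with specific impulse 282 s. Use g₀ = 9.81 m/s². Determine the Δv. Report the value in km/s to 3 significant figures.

Δv ≈ 5.07 km/s

Stage wet mass = m₀ − payload = 20,500 − 777 = 19,723 kg.
Stage dry mass = ε × stage wet mass = 0.127 × 19,723 = 2,504.82 kg.
Burnout mass m_f = stage dry + payload = 2,504.82 + 777 = 3,281.82 kg.
v_e = Isp · g₀ = 282 × 9.81 = 2766.4 m/s.
By the Tsiolkovsky rocket equation, Δv = v_e · ln(20,500/3,281.82) = 2766.4 × ln(6.247) = 2766.4 × 1.8320 ≈ 5068 m/s.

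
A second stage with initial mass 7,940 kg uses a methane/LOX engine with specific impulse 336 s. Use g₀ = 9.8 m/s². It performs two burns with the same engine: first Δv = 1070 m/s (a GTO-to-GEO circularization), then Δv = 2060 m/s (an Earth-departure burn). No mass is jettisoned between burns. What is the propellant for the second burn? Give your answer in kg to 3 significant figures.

v_e = Isp · g₀ = 336 × 9.8 = 3292.8 m/s.
After the first burn: m = 7940 × exp(−1070/3292.8) = 7940 × 0.72256 = 5,737.13 kg.
After the second burn: m = 5,737.13 × exp(−2060/3292.8) = 5,737.13 × 0.53494 = 3,069.02 kg.
Second-burn propellant = 5,737.13 − 3,069.02 = 2,668.11 kg.

propellant for the second burn ≈ 2670 kg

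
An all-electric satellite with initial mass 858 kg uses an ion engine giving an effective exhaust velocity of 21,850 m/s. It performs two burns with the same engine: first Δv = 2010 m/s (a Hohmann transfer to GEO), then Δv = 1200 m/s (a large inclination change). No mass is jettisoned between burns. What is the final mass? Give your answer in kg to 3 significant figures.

final mass ≈ 741 kg

After the first burn: m = 858 × exp(−2010/21850.0) = 858 × 0.91211 = 782.59 kg.
After the second burn: m = 782.59 × exp(−1200/21850.0) = 782.59 × 0.94656 = 740.768 kg.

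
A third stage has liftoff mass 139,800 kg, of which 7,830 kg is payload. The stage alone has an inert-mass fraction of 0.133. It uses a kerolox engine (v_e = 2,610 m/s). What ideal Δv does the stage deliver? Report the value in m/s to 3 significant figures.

Stage wet mass = m₀ − payload = 139,800 − 7,830 = 131,970 kg.
Stage dry mass = ε × stage wet mass = 0.133 × 131,970 = 17,552 kg.
Burnout mass m_f = stage dry + payload = 17,552 + 7,830 = 25,382 kg.
Δv = v_e · ln(139,800/25,382) = 2610.0 × ln(5.508) = 2610.0 × 1.7062 ≈ 4453 m/s.

Δv ≈ 4450 m/s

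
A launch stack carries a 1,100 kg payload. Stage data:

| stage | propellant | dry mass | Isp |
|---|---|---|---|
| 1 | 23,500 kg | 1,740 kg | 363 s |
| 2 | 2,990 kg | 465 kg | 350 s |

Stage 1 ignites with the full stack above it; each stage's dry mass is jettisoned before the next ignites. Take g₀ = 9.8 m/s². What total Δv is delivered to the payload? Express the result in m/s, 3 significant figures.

Ignition mass of stage 1 = 23,500+1,740 + 2,990+465 + 1,100 = 29,795 kg.
Stage 1: m₀ = 29,795 kg, m_f = 29,795 − 23,500 = 6,295 kg; Δv = 363×9.8×ln(4.733) = 3557.4×1.5546 ≈ 5530 m/s.
Stage 2: m₀ = 4,555 kg, m_f = 4,555 − 2,990 = 1,565 kg; Δv = 350×9.8×ln(2.911) = 3430.0×1.0683 ≈ 3664 m/s.
Total Δv = 5530 + 3664 = 9194 m/s.

Δv ≈ 9190 m/s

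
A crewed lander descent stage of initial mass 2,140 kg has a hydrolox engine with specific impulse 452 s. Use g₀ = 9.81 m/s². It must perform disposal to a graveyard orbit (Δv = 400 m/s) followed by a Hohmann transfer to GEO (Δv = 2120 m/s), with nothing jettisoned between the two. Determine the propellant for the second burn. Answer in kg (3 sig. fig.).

propellant for the second burn ≈ 743 kg

v_e = Isp · g₀ = 452 × 9.81 = 4434.1 m/s.
After the first burn: m = 2140 × exp(−400/4434.1) = 2140 × 0.91374 = 1,955.4 kg.
After the second burn: m = 1,955.4 × exp(−2120/4434.1) = 1,955.4 × 0.61995 = 1,212.25 kg.
Second-burn propellant = 1,955.4 − 1,212.25 = 743.15 kg.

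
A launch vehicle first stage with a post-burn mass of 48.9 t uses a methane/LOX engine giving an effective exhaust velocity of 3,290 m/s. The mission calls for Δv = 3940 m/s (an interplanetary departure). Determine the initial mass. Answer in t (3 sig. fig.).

initial mass ≈ 162 t

By the Tsiolkovsky rocket equation, m₀/m_f = exp(Δv / v_e) = exp(3940 / 3290.0) = exp(1.1976) = 3.3121.
m₀ = m_f × 3.3121 = 48.9 × 3.3121 = 161.962 t.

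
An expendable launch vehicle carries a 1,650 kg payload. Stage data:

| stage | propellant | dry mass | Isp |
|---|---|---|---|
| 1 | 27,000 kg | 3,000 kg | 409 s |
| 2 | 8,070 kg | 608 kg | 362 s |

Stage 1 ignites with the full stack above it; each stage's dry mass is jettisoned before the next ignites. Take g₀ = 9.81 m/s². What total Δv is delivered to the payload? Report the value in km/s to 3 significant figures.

Ignition mass of stage 1 = 27,000+3,000 + 8,070+608 + 1,650 = 40,328 kg.
Stage 1: m₀ = 40,328 kg, m_f = 40,328 − 27,000 = 13,328 kg; Δv = 409×9.81×ln(3.026) = 4012.3×1.1072 ≈ 4442 m/s.
Stage 2: m₀ = 10,328 kg, m_f = 10,328 − 8,070 = 2,258 kg; Δv = 362×9.81×ln(4.574) = 3551.2×1.5204 ≈ 5399 m/s.
Total Δv = 4442 + 5399 = 9841 m/s.

Δv ≈ 9.84 km/s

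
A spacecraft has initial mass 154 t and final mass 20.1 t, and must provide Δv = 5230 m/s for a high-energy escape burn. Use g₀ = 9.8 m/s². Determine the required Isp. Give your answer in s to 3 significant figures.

Isp ≈ 262 s

ln(m₀/m_f) = ln(154000/20100) = ln(7.662) = 2.0362.
v_e = Δv / ln(m₀/m_f) = 5230 / 2.0362 = 2568.5 m/s.
Isp = v_e / g₀ = 2568.5 / 9.8 = 262.1 s.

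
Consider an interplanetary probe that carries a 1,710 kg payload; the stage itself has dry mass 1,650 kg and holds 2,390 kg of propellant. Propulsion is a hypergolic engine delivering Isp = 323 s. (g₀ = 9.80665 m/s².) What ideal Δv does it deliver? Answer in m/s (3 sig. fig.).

v_e = Isp · g₀ = 323 × 9.80665 = 3167.5 m/s.
m₀ = payload + dry + propellant = 1,710 + 1,650 + 2,390 = 5,750 kg.
m_f = payload + dry = 1,710 + 1,650 = 3,360 kg.
Rocket equation: Δv = v_e · ln(m₀/m_f) = 3167.5 × ln(1.711) = 3167.5 × 0.5373 ≈ 1701.8 m/s.

Δv ≈ 1700 m/s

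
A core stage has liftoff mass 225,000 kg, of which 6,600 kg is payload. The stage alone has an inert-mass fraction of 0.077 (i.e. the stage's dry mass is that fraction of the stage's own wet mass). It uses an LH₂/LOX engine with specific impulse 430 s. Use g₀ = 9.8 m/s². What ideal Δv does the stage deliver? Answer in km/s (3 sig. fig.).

Stage wet mass = m₀ − payload = 225,000 − 6,600 = 218,400 kg.
Stage dry mass = ε × stage wet mass = 0.077 × 218,400 = 16,816.8 kg.
Burnout mass m_f = stage dry + payload = 16,816.8 + 6,600 = 23,416.8 kg.
v_e = Isp · g₀ = 430 × 9.8 = 4214.0 m/s.
From the ideal rocket equation, Δv = v_e · ln(225,000/23,416.8) = 4214.0 × ln(9.608) = 4214.0 × 2.2626 ≈ 9535 m/s.

Δv ≈ 9.53 km/s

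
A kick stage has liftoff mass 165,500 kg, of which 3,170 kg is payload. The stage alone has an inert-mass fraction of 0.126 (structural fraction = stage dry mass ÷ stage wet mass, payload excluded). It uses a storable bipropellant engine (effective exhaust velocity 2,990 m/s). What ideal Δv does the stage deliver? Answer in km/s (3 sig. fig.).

Δv ≈ 5.82 km/s

Stage wet mass = m₀ − payload = 165,500 − 3,170 = 162,330 kg.
Stage dry mass = ε × stage wet mass = 0.126 × 162,330 = 20,453.6 kg.
Burnout mass m_f = stage dry + payload = 20,453.6 + 3,170 = 23,623.6 kg.
Δv = v_e · ln(165,500/23,623.6) = 2990.0 × ln(7.006) = 2990.0 × 1.9467 ≈ 5821 m/s.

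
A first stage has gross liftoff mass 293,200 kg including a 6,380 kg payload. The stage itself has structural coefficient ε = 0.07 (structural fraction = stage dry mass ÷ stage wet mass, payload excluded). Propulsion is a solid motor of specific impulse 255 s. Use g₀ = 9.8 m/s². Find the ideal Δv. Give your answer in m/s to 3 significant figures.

Stage wet mass = m₀ − payload = 293,200 − 6,380 = 286,820 kg.
Stage dry mass = ε × stage wet mass = 0.07 × 286,820 = 20,077.4 kg.
Burnout mass m_f = stage dry + payload = 20,077.4 + 6,380 = 26,457.4 kg.
v_e = Isp · g₀ = 255 × 9.8 = 2499.0 m/s.
Using Δv = v_e ln(m₀/m_f): Δv = v_e · ln(293,200/26,457.4) = 2499.0 × ln(11.08) = 2499.0 × 2.4053 ≈ 6011 m/s.

Δv ≈ 6010 m/s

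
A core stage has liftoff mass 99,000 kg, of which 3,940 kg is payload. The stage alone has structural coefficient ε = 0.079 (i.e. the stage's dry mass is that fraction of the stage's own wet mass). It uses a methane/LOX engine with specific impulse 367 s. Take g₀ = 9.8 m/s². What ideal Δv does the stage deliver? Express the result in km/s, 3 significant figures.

Stage wet mass = m₀ − payload = 99,000 − 3,940 = 95,060 kg.
Stage dry mass = ε × stage wet mass = 0.079 × 95,060 = 7,509.74 kg.
Burnout mass m_f = stage dry + payload = 7,509.74 + 3,940 = 11,449.74 kg.
v_e = Isp · g₀ = 367 × 9.8 = 3596.6 m/s.
By the Tsiolkovsky rocket equation, Δv = v_e · ln(99,000/11,449.74) = 3596.6 × ln(8.646) = 3596.6 × 2.1572 ≈ 7758 m/s.

Δv ≈ 7.76 km/s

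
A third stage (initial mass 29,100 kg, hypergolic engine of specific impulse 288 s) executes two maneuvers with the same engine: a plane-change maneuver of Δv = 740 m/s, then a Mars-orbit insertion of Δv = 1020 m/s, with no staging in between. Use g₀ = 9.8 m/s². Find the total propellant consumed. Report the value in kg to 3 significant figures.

v_e = Isp · g₀ = 288 × 9.8 = 2822.4 m/s.
After the first burn: m = 29100 × exp(−740/2822.4) = 29100 × 0.76937 = 22,388.7 kg.
After the second burn: m = 22,388.7 × exp(−1020/2822.4) = 22,388.7 × 0.69670 = 15,598.2 kg.
Total propellant = m₀ − m_final = 29100 − 15,598.2 = 13,501.8 kg.

total propellant consumed ≈ 13500 kg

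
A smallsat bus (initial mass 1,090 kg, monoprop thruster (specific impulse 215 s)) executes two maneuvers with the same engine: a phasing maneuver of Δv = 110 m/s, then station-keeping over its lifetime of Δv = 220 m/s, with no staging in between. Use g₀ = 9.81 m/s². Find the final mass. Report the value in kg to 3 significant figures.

v_e = Isp · g₀ = 215 × 9.81 = 2109.2 m/s.
After the first burn: m = 1090 × exp(−110/2109.2) = 1090 × 0.94918 = 1,034.61 kg.
After the second burn: m = 1,034.61 × exp(−220/2109.2) = 1,034.61 × 0.90095 = 932.132 kg.

final mass ≈ 932 kg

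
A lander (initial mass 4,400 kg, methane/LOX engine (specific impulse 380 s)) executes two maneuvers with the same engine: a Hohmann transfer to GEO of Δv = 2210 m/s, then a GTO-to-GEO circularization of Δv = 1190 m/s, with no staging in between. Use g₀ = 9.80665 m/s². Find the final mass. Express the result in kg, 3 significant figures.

final mass ≈ 1770 kg

v_e = Isp · g₀ = 380 × 9.80665 = 3726.5 m/s.
After the first burn: m = 4400 × exp(−2210/3726.5) = 4400 × 0.55264 = 2,431.62 kg.
After the second burn: m = 2,431.62 × exp(−1190/3726.5) = 2,431.62 × 0.72663 = 1,766.89 kg.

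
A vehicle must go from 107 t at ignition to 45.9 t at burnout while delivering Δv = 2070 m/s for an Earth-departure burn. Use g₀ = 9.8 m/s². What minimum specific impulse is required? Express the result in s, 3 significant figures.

ln(m₀/m_f) = ln(107000/45900) = ln(2.331) = 0.8464.
From the ideal rocket equation, v_e = Δv / ln(m₀/m_f) = 2070 / 0.8464 = 2445.8 m/s.
Isp = v_e / g₀ = 2445.8 / 9.8 = 249.6 s.

Isp ≈ 250 s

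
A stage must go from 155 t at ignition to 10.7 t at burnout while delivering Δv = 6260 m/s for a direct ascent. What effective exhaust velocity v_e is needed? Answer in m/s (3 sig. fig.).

v_e ≈ 2340 m/s

ln(m₀/m_f) = ln(155000/10700) = ln(14.49) = 2.6732.
v_e = Δv / ln(m₀/m_f) = 6260 / 2.6732 = 2341.8 m/s.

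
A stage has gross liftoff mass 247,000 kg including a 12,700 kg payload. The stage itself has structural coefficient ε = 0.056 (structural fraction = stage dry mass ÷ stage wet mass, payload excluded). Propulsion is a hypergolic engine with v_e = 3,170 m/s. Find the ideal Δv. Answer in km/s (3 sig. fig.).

Stage wet mass = m₀ − payload = 247,000 − 12,700 = 234,300 kg.
Stage dry mass = ε × stage wet mass = 0.056 × 234,300 = 13,120.8 kg.
Burnout mass m_f = stage dry + payload = 13,120.8 + 12,700 = 25,820.8 kg.
Δv = v_e · ln(247,000/25,820.8) = 3170.0 × ln(9.566) = 3170.0 × 2.2582 ≈ 7159 m/s.

Δv ≈ 7.16 km/s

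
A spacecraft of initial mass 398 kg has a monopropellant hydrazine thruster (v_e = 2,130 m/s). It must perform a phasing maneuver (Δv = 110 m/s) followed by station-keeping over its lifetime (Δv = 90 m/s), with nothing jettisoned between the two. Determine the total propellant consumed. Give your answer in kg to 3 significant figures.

After the first burn: m = 398 × exp(−110/2130.0) = 398 × 0.94967 = 377.969 kg.
After the second burn: m = 377.969 × exp(−90/2130.0) = 377.969 × 0.95863 = 362.332 kg.
Total propellant = m₀ − m_final = 398 − 362.332 = 35.668 kg.

total propellant consumed ≈ 35.7 kg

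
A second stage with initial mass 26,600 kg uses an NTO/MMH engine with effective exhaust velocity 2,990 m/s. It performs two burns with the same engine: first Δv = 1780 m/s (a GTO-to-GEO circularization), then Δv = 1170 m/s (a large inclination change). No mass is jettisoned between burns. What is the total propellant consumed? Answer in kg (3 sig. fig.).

total propellant consumed ≈ 16700 kg

After the first burn: m = 26600 × exp(−1780/2990.0) = 26600 × 0.55139 = 14,667 kg.
After the second burn: m = 14,667 × exp(−1170/2990.0) = 14,667 × 0.67617 = 9,917.39 kg.
Total propellant = m₀ − m_final = 26600 − 9,917.39 = 16,682.61 kg.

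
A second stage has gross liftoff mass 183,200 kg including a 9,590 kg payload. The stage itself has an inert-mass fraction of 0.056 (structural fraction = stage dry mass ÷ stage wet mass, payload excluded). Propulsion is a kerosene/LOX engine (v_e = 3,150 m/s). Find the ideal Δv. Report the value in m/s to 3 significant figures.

Δv ≈ 7090 m/s

Stage wet mass = m₀ − payload = 183,200 − 9,590 = 173,610 kg.
Stage dry mass = ε × stage wet mass = 0.056 × 173,610 = 9,722.16 kg.
Burnout mass m_f = stage dry + payload = 9,722.16 + 9,590 = 19,312.16 kg.
Rocket equation: Δv = v_e · ln(183,200/19,312.16) = 3150.0 × ln(9.486) = 3150.0 × 2.2498 ≈ 7087 m/s.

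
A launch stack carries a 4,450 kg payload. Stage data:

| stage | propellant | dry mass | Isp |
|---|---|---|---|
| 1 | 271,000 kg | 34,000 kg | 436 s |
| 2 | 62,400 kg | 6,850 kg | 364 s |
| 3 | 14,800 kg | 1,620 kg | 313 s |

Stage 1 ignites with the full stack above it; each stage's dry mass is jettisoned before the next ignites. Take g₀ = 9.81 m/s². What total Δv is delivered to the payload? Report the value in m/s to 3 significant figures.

Δv ≈ 13000 m/s

Ignition mass of stage 1 = 271,000+34,000 + 62,400+6,850 + 14,800+1,620 + 4,450 = 395,120 kg.
Stage 1: m₀ = 395,120 kg, m_f = 395,120 − 271,000 = 124,120 kg; Δv = 436×9.81×ln(3.183) = 4277.2×1.1579 ≈ 4953 m/s.
Stage 2: m₀ = 90,120 kg, m_f = 90,120 − 62,400 = 27,720 kg; Δv = 364×9.81×ln(3.251) = 3570.8×1.1790 ≈ 4210 m/s.
Stage 3: m₀ = 20,870 kg, m_f = 20,870 − 14,800 = 6,070 kg; Δv = 313×9.81×ln(3.438) = 3070.5×1.2350 ≈ 3792 m/s.
Total Δv = 4953 + 4210 + 3792 = 12955 m/s.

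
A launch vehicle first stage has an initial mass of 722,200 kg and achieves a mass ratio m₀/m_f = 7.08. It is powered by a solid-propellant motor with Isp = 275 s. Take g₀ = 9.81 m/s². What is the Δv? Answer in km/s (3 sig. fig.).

v_e = Isp · g₀ = 275 × 9.81 = 2697.8 m/s.
Δv = v_e · ln(7.08) = 2697.8 × 1.9573 ≈ 5280.2 m/s.

Δv ≈ 5.28 km/s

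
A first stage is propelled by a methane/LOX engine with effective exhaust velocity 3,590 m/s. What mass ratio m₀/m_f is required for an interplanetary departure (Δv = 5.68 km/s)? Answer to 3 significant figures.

Rocket equation: m₀/m_f = exp(Δv / v_e) = exp(5680 / 3590.0) = exp(1.5822) = 4.8655.

mass ratio ≈ 4.87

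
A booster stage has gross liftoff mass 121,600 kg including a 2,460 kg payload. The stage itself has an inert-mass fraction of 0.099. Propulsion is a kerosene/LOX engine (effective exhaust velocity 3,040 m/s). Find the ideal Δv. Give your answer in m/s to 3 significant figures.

Δv ≈ 6520 m/s

Stage wet mass = m₀ − payload = 121,600 − 2,460 = 119,140 kg.
Stage dry mass = ε × stage wet mass = 0.099 × 119,140 = 11,794.9 kg.
Burnout mass m_f = stage dry + payload = 11,794.9 + 2,460 = 14,254.9 kg.
From the ideal rocket equation, Δv = v_e · ln(121,600/14,254.9) = 3040.0 × ln(8.53) = 3040.0 × 2.1436 ≈ 6517 m/s.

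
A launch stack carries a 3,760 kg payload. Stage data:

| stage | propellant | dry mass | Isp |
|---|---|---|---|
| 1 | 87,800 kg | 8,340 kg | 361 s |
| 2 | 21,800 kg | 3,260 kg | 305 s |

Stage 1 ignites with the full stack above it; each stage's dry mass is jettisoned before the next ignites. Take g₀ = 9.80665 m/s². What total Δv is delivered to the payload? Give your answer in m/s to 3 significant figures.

Δv ≈ 8520 m/s

Ignition mass of stage 1 = 87,800+8,340 + 21,800+3,260 + 3,760 = 124,960 kg.
Stage 1: m₀ = 124,960 kg, m_f = 124,960 − 87,800 = 37,160 kg; Δv = 361×9.80665×ln(3.363) = 3540.2×1.2128 ≈ 4293 m/s.
Stage 2: m₀ = 28,820 kg, m_f = 28,820 − 21,800 = 7,020 kg; Δv = 305×9.80665×ln(4.105) = 2991.0×1.4123 ≈ 4224 m/s.
Total Δv = 4293 + 4224 = 8517 m/s.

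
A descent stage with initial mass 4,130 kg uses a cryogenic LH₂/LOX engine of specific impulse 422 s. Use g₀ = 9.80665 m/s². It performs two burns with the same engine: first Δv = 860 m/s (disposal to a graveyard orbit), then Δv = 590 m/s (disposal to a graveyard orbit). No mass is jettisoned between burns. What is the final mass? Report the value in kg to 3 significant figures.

v_e = Isp · g₀ = 422 × 9.80665 = 4138.4 m/s.
After the first burn: m = 4130 × exp(−860/4138.4) = 4130 × 0.81236 = 3,355.05 kg.
After the second burn: m = 3,355.05 × exp(−590/4138.4) = 3,355.05 × 0.86713 = 2,909.26 kg.

final mass ≈ 2910 kg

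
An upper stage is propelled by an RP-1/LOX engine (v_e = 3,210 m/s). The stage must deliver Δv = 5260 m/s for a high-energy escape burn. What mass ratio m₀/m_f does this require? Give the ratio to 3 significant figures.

Rocket equation: m₀/m_f = exp(Δv / v_e) = exp(5260 / 3210.0) = exp(1.6386) = 5.1481.

mass ratio ≈ 5.15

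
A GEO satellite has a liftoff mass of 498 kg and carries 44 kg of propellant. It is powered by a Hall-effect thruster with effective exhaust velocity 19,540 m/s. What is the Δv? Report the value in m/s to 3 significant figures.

Δv ≈ 1810 m/s

m_f = m₀ − m_prop = 498 − 44 = 454 kg.
Δv = v_e · ln(m₀/m_f) = 19540.0 × ln(1.097) = 19540.0 × 0.0925 ≈ 1807.5 m/s.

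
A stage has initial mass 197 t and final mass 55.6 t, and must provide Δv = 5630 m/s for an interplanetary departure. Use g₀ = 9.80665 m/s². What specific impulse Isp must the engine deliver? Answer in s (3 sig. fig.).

ln(m₀/m_f) = ln(197000/55600) = ln(3.543) = 1.2650.
Using Δv = v_e ln(m₀/m_f): v_e = Δv / ln(m₀/m_f) = 5630 / 1.2650 = 4450.5 m/s.
Isp = v_e / g₀ = 4450.5 / 9.80665 = 453.8 s.

Isp ≈ 454 s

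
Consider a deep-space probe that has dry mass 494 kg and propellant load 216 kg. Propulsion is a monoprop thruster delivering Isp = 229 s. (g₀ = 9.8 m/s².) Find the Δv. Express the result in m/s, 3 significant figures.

v_e = Isp · g₀ = 229 × 9.8 = 2244.2 m/s.
m₀ = m_dry + m_prop = 494 + 216 = 710 kg.
By the Tsiolkovsky rocket equation, Δv = v_e · ln(m₀/m_f) = 2244.2 × ln(1.437) = 2244.2 × 0.3627 ≈ 814.0 m/s.

Δv ≈ 814 m/s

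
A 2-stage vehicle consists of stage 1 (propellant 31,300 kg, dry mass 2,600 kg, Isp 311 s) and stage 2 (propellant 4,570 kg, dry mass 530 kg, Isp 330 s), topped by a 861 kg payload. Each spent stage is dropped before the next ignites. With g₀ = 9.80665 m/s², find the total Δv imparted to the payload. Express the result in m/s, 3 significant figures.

Ignition mass of stage 1 = 31,300+2,600 + 4,570+530 + 861 = 39,861 kg.
Stage 1: m₀ = 39,861 kg, m_f = 39,861 − 31,300 = 8,561 kg; Δv = 311×9.80665×ln(4.656) = 3049.9×1.5382 ≈ 4691 m/s.
Stage 2: m₀ = 5,961 kg, m_f = 5,961 − 4,570 = 1,391 kg; Δv = 330×9.80665×ln(4.285) = 3236.2×1.4552 ≈ 4709 m/s.
Total Δv = 4691 + 4709 = 9400 m/s.

Δv ≈ 9400 m/s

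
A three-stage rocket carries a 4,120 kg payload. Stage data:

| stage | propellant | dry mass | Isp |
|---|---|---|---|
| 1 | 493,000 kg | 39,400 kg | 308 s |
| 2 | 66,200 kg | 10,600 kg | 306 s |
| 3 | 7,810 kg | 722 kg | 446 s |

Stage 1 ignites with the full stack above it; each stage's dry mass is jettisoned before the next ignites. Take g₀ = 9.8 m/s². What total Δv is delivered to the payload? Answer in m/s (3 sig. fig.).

Ignition mass of stage 1 = 493,000+39,400 + 66,200+10,600 + 7,810+722 + 4,120 = 621,852 kg.
Stage 1: m₀ = 621,852 kg, m_f = 621,852 − 493,000 = 128,852 kg; Δv = 308×9.8×ln(4.826) = 3018.4×1.5740 ≈ 4751 m/s.
Stage 2: m₀ = 89,452 kg, m_f = 89,452 − 66,200 = 23,252 kg; Δv = 306×9.8×ln(3.847) = 2998.8×1.3473 ≈ 4040 m/s.
Stage 3: m₀ = 12,652 kg, m_f = 12,652 − 7,810 = 4,842 kg; Δv = 446×9.8×ln(2.613) = 4370.8×0.9605 ≈ 4198 m/s.
Total Δv = 4751 + 4040 + 4198 = 12989 m/s.

Δv ≈ 13000 m/s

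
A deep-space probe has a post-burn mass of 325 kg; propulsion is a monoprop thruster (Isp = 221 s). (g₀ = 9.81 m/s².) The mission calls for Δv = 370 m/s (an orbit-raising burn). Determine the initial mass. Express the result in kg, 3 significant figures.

initial mass ≈ 385 kg

v_e = Isp · g₀ = 221 × 9.81 = 2168.0 m/s.
m₀/m_f = exp(Δv / v_e) = exp(370 / 2168.0) = exp(0.1707) = 1.1861.
m₀ = m_f × 1.1861 = 325 × 1.1861 = 385.483 kg.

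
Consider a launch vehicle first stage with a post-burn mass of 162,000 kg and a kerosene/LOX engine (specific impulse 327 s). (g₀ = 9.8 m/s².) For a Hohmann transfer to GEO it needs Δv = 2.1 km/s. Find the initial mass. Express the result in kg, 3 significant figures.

v_e = Isp · g₀ = 327 × 9.8 = 3204.6 m/s.
Rocket equation: m₀/m_f = exp(Δv / v_e) = exp(2100 / 3204.6) = exp(0.6553) = 1.9257.
m₀ = m_f × 1.9257 = 162,000 × 1.9257 = 311,963 kg.

initial mass ≈ 312000 kg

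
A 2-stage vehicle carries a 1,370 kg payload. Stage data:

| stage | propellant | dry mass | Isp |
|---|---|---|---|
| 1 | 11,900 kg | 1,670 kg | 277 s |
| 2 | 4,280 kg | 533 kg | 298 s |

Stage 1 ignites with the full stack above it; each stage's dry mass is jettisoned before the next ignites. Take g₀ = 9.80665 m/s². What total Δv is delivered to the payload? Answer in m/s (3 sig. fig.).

Ignition mass of stage 1 = 11,900+1,670 + 4,280+533 + 1,370 = 19,753 kg.
Stage 1: m₀ = 19,753 kg, m_f = 19,753 − 11,900 = 7,853 kg; Δv = 277×9.80665×ln(2.515) = 2716.4×0.9224 ≈ 2506 m/s.
Stage 2: m₀ = 6,183 kg, m_f = 6,183 − 4,280 = 1,903 kg; Δv = 298×9.80665×ln(3.249) = 2922.4×1.1784 ≈ 3444 m/s.
Total Δv = 2506 + 3444 = 5950 m/s.

Δv ≈ 5950 m/s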